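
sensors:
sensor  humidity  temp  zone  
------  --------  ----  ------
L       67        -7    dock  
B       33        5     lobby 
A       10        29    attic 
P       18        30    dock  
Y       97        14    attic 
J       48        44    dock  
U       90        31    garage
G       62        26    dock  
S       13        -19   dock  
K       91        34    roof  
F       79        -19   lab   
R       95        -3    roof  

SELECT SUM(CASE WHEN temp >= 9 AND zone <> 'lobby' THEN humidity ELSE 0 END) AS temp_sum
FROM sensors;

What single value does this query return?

416

sensor=L: ✗
sensor=B: ✗
sensor=A: ✓ → 10
sensor=P: ✓ → 18
sensor=Y: ✓ → 97
sensor=J: ✓ → 48
sensor=U: ✓ → 90
sensor=G: ✓ → 62
sensor=S: ✗
sensor=K: ✓ → 91
sensor=F: ✗
sensor=R: ✗
temp_sum = 10 + 18 + 97 + 48 + 90 + 62 + 91 = 416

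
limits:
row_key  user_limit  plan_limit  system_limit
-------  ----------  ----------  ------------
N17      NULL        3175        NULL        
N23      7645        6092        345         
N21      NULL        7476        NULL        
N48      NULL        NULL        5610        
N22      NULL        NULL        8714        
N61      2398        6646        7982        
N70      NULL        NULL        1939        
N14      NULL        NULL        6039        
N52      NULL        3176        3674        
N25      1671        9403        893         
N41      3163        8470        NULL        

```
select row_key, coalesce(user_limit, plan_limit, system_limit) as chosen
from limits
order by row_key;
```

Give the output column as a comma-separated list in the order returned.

row_key=N14: user_limit=NULL, plan_limit=NULL, system_limit=6039 → 6039
row_key=N17: user_limit=NULL, plan_limit=3175 → 3175
row_key=N21: user_limit=NULL, plan_limit=7476 → 7476
row_key=N22: user_limit=NULL, plan_limit=NULL, system_limit=8714 → 8714
row_key=N23: user_limit=7645 → 7645
row_key=N25: user_limit=1671 → 1671
row_key=N41: user_limit=3163 → 3163
row_key=N48: user_limit=NULL, plan_limit=NULL, system_limit=5610 → 5610
row_key=N52: user_limit=NULL, plan_limit=3176 → 3176
row_key=N61: user_limit=2398 → 2398
row_key=N70: user_limit=NULL, plan_limit=NULL, system_limit=1939 → 1939

6039, 3175, 7476, 8714, 7645, 1671, 3163, 5610, 3176, 2398, 1939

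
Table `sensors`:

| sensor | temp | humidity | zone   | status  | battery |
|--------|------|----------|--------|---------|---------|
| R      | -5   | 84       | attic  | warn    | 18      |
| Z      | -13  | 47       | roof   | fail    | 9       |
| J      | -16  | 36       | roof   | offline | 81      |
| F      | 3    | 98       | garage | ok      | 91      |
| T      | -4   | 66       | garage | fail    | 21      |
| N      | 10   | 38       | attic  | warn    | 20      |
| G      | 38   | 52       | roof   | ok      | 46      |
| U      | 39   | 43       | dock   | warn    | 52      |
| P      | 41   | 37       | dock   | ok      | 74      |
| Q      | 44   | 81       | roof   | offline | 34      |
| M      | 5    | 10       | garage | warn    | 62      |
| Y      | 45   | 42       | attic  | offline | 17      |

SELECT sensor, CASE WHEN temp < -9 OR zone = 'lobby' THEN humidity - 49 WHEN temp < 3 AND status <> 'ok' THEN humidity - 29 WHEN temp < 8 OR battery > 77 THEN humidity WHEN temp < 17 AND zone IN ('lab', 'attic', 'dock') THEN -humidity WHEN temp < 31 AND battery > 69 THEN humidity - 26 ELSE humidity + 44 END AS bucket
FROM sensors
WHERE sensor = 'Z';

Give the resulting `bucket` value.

sensor = Z: temp=-13, humidity=47, zone=roof, status=fail, battery=9.
temp < -9 OR zone = 'lobby' → true → -2

-2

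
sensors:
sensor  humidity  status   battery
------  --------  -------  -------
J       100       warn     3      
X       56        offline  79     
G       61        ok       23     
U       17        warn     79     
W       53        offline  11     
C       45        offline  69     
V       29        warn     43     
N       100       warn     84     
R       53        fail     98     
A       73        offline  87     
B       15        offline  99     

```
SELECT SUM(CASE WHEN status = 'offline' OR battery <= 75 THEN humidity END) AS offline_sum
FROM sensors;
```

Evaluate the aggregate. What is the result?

432

sensor=J: ✓ → 100
sensor=X: ✓ → 56
sensor=G: ✓ → 61
sensor=U: ✗
sensor=W: ✓ → 53
sensor=C: ✓ → 45
sensor=V: ✓ → 29
sensor=N: ✗
sensor=R: ✗
sensor=A: ✓ → 73
sensor=B: ✓ → 15
offline_sum = 100 + 56 + 61 + 53 + 45 + 29 + 73 + 15 = 432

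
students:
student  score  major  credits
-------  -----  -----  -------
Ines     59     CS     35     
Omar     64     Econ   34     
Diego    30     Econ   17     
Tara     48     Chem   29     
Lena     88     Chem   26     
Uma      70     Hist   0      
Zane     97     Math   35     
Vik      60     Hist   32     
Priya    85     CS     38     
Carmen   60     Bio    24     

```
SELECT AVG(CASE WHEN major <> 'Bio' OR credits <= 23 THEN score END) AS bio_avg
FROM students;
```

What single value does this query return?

66.7777777778

student=Ines: ✓ → 59
student=Omar: ✓ → 64
student=Diego: ✓ → 30
student=Tara: ✓ → 48
student=Lena: ✓ → 88
student=Uma: ✓ → 70
student=Zane: ✓ → 97
student=Vik: ✓ → 60
student=Priya: ✓ → 85
student=Carmen: ✗
bio_avg = (59 + 64 + 30 + 48 + 88 + 70 + 97 + 60 + 85) / 9 = 66.7777777778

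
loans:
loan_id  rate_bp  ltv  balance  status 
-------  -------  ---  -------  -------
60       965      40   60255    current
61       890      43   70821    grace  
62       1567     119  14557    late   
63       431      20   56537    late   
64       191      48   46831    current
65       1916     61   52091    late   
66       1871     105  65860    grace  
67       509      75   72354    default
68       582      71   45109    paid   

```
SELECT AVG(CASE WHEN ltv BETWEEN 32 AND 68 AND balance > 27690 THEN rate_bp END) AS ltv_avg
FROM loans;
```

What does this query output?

990.5

loan_id=60: ✓ → 965
loan_id=61: ✓ → 890
loan_id=62: ✗
loan_id=63: ✗
loan_id=64: ✓ → 191
loan_id=65: ✓ → 1916
loan_id=66: ✗
loan_id=67: ✗
loan_id=68: ✗
ltv_avg = (965 + 890 + 191 + 1916) / 4 = 990.5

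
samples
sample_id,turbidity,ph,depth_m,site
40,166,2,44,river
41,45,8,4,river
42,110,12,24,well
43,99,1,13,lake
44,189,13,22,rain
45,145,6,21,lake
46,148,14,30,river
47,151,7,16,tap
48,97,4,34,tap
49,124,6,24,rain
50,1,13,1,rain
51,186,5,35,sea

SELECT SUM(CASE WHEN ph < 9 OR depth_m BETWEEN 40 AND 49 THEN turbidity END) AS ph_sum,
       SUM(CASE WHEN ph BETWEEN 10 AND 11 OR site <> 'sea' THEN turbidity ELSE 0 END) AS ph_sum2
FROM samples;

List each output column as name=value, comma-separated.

[ph_sum: ph < 9 OR depth_m BETWEEN 40 AND 49]
sample_id=40: ✓ → 166
sample_id=41: ✓ → 45
sample_id=42: ✗
sample_id=43: ✓ → 99
sample_id=44: ✗
sample_id=45: ✓ → 145
sample_id=46: ✗
sample_id=47: ✓ → 151
sample_id=48: ✓ → 97
sample_id=49: ✓ → 124
sample_id=50: ✗
sample_id=51: ✓ → 186
ph_sum = 166 + 45 + 99 + 145 + 151 + 97 + 124 + 186 = 1013
—
[ph_sum2: ph BETWEEN 10 AND 11 OR site <> 'sea']
sample_id=40: ✓ → 166
sample_id=41: ✓ → 45
sample_id=42: ✓ → 110
sample_id=43: ✓ → 99
sample_id=44: ✓ → 189
sample_id=45: ✓ → 145
sample_id=46: ✓ → 148
sample_id=47: ✓ → 151
sample_id=48: ✓ → 97
sample_id=49: ✓ → 124
sample_id=50: ✓ → 1
sample_id=51: ✗
ph_sum2 = 166 + 45 + 110 + 99 + 189 + 145 + 148 + 151 + 97 + 124 + 1 = 1275

ph_sum=1013, ph_sum2=1275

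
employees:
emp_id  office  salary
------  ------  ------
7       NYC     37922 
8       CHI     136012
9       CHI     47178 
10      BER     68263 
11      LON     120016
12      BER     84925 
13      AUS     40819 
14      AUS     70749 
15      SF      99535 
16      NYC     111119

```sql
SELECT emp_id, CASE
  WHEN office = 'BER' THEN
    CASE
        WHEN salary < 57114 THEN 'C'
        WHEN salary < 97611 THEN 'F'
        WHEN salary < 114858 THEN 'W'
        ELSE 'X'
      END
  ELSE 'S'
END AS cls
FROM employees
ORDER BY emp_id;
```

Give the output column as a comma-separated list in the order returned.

emp_id=7: office='NYC' → outer ELSE → S
emp_id=8: office='CHI' → outer ELSE → S
emp_id=9: office='CHI' → outer ELSE → S
emp_id=10: office='BER' → inner[salary < 97611] → F
emp_id=11: office='LON' → outer ELSE → S
emp_id=12: office='BER' → inner[salary < 97611] → F
emp_id=13: office='AUS' → outer ELSE → S
emp_id=14: office='AUS' → outer ELSE → S
emp_id=15: office='SF' → outer ELSE → S
emp_id=16: office='NYC' → outer ELSE → S

S, S, S, F, S, F, S, S, S, S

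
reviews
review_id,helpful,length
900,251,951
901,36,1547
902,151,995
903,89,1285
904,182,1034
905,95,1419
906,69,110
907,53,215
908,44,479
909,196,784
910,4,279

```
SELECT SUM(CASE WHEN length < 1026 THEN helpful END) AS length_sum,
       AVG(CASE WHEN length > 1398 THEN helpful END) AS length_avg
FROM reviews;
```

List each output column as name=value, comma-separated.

length_sum=768, length_avg=65.5

[length_sum: length < 1026]
review_id=900: ✓ → 251
review_id=901: ✗
review_id=902: ✓ → 151
review_id=903: ✗
review_id=904: ✗
review_id=905: ✗
review_id=906: ✓ → 69
review_id=907: ✓ → 53
review_id=908: ✓ → 44
review_id=909: ✓ → 196
review_id=910: ✓ → 4
length_sum = 251 + 151 + 69 + 53 + 44 + 196 + 4 = 768
—
[length_avg: length > 1398]
review_id=900: ✗
review_id=901: ✓ → 36
review_id=902: ✗
review_id=903: ✗
review_id=904: ✗
review_id=905: ✓ → 95
review_id=906: ✗
review_id=907: ✗
review_id=908: ✗
review_id=909: ✗
review_id=910: ✗
length_avg = (36 + 95) / 2 = 65.5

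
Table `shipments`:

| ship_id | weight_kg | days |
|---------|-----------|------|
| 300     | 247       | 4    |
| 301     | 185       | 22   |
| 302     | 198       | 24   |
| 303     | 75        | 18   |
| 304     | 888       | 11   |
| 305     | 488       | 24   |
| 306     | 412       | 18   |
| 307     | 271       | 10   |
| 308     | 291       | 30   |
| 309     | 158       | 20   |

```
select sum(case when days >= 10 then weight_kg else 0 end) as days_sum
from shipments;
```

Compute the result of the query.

ship_id=300: ✗
ship_id=301: ✓ → 185
ship_id=302: ✓ → 198
ship_id=303: ✓ → 75
ship_id=304: ✓ → 888
ship_id=305: ✓ → 488
ship_id=306: ✓ → 412
ship_id=307: ✓ → 271
ship_id=308: ✓ → 291
ship_id=309: ✓ → 158
days_sum = 185 + 198 + 75 + 888 + 488 + 412 + 271 + 291 + 158 = 2966

2966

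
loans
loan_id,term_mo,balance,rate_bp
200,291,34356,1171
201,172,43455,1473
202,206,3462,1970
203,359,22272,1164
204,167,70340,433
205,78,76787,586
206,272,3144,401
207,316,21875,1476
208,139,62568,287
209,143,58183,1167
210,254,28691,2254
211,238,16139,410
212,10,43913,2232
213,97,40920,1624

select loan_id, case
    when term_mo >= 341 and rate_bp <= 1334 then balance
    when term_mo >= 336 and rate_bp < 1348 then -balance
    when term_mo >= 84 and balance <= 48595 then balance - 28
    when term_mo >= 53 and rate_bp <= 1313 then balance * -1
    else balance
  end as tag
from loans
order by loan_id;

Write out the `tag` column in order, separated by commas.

loan_id=200: term_mo >= 84 and balance <= 48595 → 34328
loan_id=201: term_mo >= 84 and balance <= 48595 → 43427
loan_id=202: term_mo >= 84 and balance <= 48595 → 3434
loan_id=203: term_mo >= 341 and rate_bp <= 1334 → 22272
loan_id=204: term_mo >= 53 and rate_bp <= 1313 → -70340
loan_id=205: term_mo >= 53 and rate_bp <= 1313 → -76787
loan_id=206: term_mo >= 84 and balance <= 48595 → 3116
loan_id=207: term_mo >= 84 and balance <= 48595 → 21847
loan_id=208: term_mo >= 53 and rate_bp <= 1313 → -62568
loan_id=209: term_mo >= 53 and rate_bp <= 1313 → -58183
loan_id=210: term_mo >= 84 and balance <= 48595 → 28663
loan_id=211: term_mo >= 84 and balance <= 48595 → 16111
loan_id=212: ELSE → 43913
loan_id=213: term_mo >= 84 and balance <= 48595 → 40892

34328, 43427, 3434, 22272, -70340, -76787, 3116, 21847, -62568, -58183, 28663, 16111, 43913, 40892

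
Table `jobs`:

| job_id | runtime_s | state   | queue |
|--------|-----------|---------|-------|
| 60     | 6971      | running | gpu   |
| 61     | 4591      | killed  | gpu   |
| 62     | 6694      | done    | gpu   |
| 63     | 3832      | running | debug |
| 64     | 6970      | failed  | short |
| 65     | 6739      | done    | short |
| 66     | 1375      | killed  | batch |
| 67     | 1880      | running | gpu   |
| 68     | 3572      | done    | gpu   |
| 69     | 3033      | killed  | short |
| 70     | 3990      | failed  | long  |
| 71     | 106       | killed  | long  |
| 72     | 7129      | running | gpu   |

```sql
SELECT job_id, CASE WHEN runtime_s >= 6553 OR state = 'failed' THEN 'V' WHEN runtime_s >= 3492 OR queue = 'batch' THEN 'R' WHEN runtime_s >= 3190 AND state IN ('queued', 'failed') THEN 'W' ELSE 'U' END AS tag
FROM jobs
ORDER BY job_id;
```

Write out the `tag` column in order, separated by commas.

job_id=60: runtime_s >= 6553 OR state = 'failed' → V
job_id=61: runtime_s >= 3492 OR queue = 'batch' → R
job_id=62: runtime_s >= 6553 OR state = 'failed' → V
job_id=63: runtime_s >= 3492 OR queue = 'batch' → R
job_id=64: runtime_s >= 6553 OR state = 'failed' → V
job_id=65: runtime_s >= 6553 OR state = 'failed' → V
job_id=66: runtime_s >= 3492 OR queue = 'batch' → R
job_id=67: ELSE → U
job_id=68: runtime_s >= 3492 OR queue = 'batch' → R
job_id=69: ELSE → U
job_id=70: runtime_s >= 6553 OR state = 'failed' → V
job_id=71: ELSE → U
job_id=72: runtime_s >= 6553 OR state = 'failed' → V

V, R, V, R, V, V, R, U, R, U, V, U, V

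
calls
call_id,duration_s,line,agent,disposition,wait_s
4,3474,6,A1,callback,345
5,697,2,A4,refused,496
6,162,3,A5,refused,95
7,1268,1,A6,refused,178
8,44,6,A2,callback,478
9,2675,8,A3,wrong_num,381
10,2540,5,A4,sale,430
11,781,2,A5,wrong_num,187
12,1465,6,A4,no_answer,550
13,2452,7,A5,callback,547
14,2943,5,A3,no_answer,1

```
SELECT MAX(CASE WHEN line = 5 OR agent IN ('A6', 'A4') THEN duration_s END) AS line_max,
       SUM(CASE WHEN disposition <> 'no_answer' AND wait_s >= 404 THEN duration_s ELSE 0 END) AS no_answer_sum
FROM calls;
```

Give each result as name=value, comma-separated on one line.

line_max=2943, no_answer_sum=5733

[line_max: line = 5 OR agent IN ('A6', 'A4')]
call_id=4: ✗
call_id=5: ✓ → 697
call_id=6: ✗
call_id=7: ✓ → 1268
call_id=8: ✗
call_id=9: ✗
call_id=10: ✓ → 2540
call_id=11: ✗
call_id=12: ✓ → 1465
call_id=13: ✗
call_id=14: ✓ → 2943
line_max = MAX(697, 1268, 2540, 1465, 2943) = 2943
—
[no_answer_sum: disposition <> 'no_answer' AND wait_s >= 404]
call_id=4: ✗
call_id=5: ✓ → 697
call_id=6: ✗
call_id=7: ✗
call_id=8: ✓ → 44
call_id=9: ✗
call_id=10: ✓ → 2540
call_id=11: ✗
call_id=12: ✗
call_id=13: ✓ → 2452
call_id=14: ✗
no_answer_sum = 697 + 44 + 2540 + 2452 = 5733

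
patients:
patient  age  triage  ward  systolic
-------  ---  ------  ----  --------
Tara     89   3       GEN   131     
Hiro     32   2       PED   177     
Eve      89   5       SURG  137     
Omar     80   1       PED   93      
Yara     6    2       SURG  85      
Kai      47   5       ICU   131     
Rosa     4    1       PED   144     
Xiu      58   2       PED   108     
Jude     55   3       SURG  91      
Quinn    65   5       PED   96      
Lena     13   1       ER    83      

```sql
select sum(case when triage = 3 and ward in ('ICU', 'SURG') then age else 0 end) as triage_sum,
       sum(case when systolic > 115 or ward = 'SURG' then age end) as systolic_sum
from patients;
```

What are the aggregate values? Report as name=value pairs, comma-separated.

triage_sum=55, systolic_sum=322

[triage_sum: triage = 3 and ward in ('ICU', 'SURG')]
patient=Tara: ✗
patient=Hiro: ✗
patient=Eve: ✗
patient=Omar: ✗
patient=Yara: ✗
patient=Kai: ✗
patient=Rosa: ✗
patient=Xiu: ✗
patient=Jude: ✓ → 55
patient=Quinn: ✗
patient=Lena: ✗
triage_sum = 55
—
[systolic_sum: systolic > 115 or ward = 'SURG']
patient=Tara: ✓ → 89
patient=Hiro: ✓ → 32
patient=Eve: ✓ → 89
patient=Omar: ✗
patient=Yara: ✓ → 6
patient=Kai: ✓ → 47
patient=Rosa: ✓ → 4
patient=Xiu: ✗
patient=Jude: ✓ → 55
patient=Quinn: ✗
patient=Lena: ✗
systolic_sum = 89 + 32 + 89 + 6 + 47 + 4 + 55 = 322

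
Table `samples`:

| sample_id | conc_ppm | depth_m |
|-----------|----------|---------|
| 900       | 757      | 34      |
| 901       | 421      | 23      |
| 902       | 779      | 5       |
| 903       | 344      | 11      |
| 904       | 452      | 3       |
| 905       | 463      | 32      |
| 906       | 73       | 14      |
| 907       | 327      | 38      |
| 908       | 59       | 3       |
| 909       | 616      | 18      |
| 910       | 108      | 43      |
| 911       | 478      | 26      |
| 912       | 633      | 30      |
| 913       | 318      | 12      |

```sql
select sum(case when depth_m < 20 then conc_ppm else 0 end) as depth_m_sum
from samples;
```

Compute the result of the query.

2641

sample_id=900: ✗
sample_id=901: ✗
sample_id=902: ✓ → 779
sample_id=903: ✓ → 344
sample_id=904: ✓ → 452
sample_id=905: ✗
sample_id=906: ✓ → 73
sample_id=907: ✗
sample_id=908: ✓ → 59
sample_id=909: ✓ → 616
sample_id=910: ✗
sample_id=911: ✗
sample_id=912: ✗
sample_id=913: ✓ → 318
depth_m_sum = 779 + 344 + 452 + 73 + 59 + 616 + 318 = 2641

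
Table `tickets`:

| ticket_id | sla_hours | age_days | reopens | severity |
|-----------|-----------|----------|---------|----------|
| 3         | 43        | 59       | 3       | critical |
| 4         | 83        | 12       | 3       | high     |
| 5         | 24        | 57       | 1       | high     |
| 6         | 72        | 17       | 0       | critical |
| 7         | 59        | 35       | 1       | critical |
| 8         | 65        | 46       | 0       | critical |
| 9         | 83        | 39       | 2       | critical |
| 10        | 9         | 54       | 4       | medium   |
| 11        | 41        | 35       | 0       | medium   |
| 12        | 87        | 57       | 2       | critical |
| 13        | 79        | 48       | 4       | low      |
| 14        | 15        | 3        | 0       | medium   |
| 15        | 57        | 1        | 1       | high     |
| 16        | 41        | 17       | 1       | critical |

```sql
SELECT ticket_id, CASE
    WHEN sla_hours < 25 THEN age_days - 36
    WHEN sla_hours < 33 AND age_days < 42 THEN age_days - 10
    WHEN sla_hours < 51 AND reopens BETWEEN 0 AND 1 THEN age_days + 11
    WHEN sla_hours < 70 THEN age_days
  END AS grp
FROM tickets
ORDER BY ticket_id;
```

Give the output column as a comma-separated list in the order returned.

59, NULL, 21, NULL, 35, 46, NULL, 18, 46, NULL, NULL, -33, 1, 28

ticket_id=3: sla_hours < 70 → 59
ticket_id=4: (no match → NULL) → NULL
ticket_id=5: sla_hours < 25 → 21
ticket_id=6: (no match → NULL) → NULL
ticket_id=7: sla_hours < 70 → 35
ticket_id=8: sla_hours < 70 → 46
ticket_id=9: (no match → NULL) → NULL
ticket_id=10: sla_hours < 25 → 18
ticket_id=11: sla_hours < 51 AND reopens BETWEEN 0 AND 1 → 46
ticket_id=12: (no match → NULL) → NULL
ticket_id=13: (no match → NULL) → NULL
ticket_id=14: sla_hours < 25 → -33
ticket_id=15: sla_hours < 70 → 1
ticket_id=16: sla_hours < 51 AND reopens BETWEEN 0 AND 1 → 28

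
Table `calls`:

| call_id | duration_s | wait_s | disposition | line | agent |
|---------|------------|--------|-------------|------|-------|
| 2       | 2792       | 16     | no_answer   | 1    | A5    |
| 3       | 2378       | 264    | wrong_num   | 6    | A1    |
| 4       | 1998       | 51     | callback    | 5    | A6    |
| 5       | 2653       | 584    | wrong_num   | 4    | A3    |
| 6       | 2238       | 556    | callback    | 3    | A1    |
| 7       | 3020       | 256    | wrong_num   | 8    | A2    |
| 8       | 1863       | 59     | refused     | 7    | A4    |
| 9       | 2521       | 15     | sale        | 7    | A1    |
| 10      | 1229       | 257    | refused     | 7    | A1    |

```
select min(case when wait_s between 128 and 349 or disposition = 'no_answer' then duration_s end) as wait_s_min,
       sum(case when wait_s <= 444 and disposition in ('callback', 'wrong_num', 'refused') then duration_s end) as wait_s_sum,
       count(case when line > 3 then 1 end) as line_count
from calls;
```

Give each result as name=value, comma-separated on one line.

wait_s_min=1229, wait_s_sum=10488, line_count=7

[wait_s_min: wait_s between 128 and 349 or disposition = 'no_answer']
call_id=2: ✓ → 2792
call_id=3: ✓ → 2378
call_id=4: ✗
call_id=5: ✗
call_id=6: ✗
call_id=7: ✓ → 3020
call_id=8: ✗
call_id=9: ✗
call_id=10: ✓ → 1229
wait_s_min = MIN(2792, 2378, 3020, 1229) = 1229
—
[wait_s_sum: wait_s <= 444 and disposition in ('callback', 'wrong_num', 'refused')]
call_id=2: ✗
call_id=3: ✓ → 2378
call_id=4: ✓ → 1998
call_id=5: ✗
call_id=6: ✗
call_id=7: ✓ → 3020
call_id=8: ✓ → 1863
call_id=9: ✗
call_id=10: ✓ → 1229
wait_s_sum = 2378 + 1998 + 3020 + 1863 + 1229 = 10488
—
[line_count: line > 3]
call_id=2: ✗
call_id=3: ✓ → 1
call_id=4: ✓ → 1
call_id=5: ✓ → 1
call_id=6: ✗
call_id=7: ✓ → 1
call_id=8: ✓ → 1
call_id=9: ✓ → 1
call_id=10: ✓ → 1
line_count = COUNT(1, 1, 1, 1, 1, 1, 1) = 7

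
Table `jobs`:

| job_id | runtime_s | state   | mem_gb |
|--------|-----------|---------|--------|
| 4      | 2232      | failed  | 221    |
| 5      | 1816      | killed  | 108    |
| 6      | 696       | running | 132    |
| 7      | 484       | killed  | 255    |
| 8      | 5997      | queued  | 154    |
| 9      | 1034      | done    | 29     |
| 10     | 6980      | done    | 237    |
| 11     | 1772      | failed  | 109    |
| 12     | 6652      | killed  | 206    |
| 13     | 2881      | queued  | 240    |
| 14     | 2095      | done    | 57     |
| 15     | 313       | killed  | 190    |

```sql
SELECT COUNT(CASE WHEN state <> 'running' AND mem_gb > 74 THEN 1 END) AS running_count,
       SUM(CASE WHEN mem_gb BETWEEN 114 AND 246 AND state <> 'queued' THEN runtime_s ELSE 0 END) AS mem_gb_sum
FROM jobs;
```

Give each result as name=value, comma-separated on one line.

[running_count: state <> 'running' AND mem_gb > 74]
job_id=4: ✓ → 1
job_id=5: ✓ → 1
job_id=6: ✗
job_id=7: ✓ → 1
job_id=8: ✓ → 1
job_id=9: ✗
job_id=10: ✓ → 1
job_id=11: ✓ → 1
job_id=12: ✓ → 1
job_id=13: ✓ → 1
job_id=14: ✗
job_id=15: ✓ → 1
running_count = COUNT(1, 1, 1, 1, 1, 1, 1, 1, 1) = 9
—
[mem_gb_sum: mem_gb BETWEEN 114 AND 246 AND state <> 'queued']
job_id=4: ✓ → 2232
job_id=5: ✗
job_id=6: ✓ → 696
job_id=7: ✗
job_id=8: ✗
job_id=9: ✗
job_id=10: ✓ → 6980
job_id=11: ✗
job_id=12: ✓ → 6652
job_id=13: ✗
job_id=14: ✗
job_id=15: ✓ → 313
mem_gb_sum = 2232 + 696 + 6980 + 6652 + 313 = 16873

running_count=9, mem_gb_sum=16873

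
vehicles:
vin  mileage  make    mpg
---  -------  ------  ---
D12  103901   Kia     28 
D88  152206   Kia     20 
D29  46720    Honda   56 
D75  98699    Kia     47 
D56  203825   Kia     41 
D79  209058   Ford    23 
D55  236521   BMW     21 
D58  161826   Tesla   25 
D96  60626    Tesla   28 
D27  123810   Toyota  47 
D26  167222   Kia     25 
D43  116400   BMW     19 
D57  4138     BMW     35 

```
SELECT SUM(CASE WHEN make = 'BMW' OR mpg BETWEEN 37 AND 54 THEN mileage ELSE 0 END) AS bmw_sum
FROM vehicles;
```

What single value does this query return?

783393

vin=D12: ✗
vin=D88: ✗
vin=D29: ✗
vin=D75: ✓ → 98699
vin=D56: ✓ → 203825
vin=D79: ✗
vin=D55: ✓ → 236521
vin=D58: ✗
vin=D96: ✗
vin=D27: ✓ → 123810
vin=D26: ✗
vin=D43: ✓ → 116400
vin=D57: ✓ → 4138
bmw_sum = 98699 + 203825 + 236521 + 123810 + 116400 + 4138 = 783393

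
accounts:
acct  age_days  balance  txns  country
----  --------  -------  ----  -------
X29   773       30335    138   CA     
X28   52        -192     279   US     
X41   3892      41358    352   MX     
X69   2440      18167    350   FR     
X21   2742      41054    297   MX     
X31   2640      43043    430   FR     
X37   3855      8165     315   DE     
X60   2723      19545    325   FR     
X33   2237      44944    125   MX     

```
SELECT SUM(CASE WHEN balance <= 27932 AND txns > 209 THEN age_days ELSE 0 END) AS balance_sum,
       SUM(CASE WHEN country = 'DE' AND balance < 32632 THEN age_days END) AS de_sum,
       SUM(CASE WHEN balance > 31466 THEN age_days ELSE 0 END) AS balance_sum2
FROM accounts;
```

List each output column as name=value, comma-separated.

[balance_sum: balance <= 27932 AND txns > 209]
acct=X29: ✗
acct=X28: ✓ → 52
acct=X41: ✗
acct=X69: ✓ → 2440
acct=X21: ✗
acct=X31: ✗
acct=X37: ✓ → 3855
acct=X60: ✓ → 2723
acct=X33: ✗
balance_sum = 52 + 2440 + 3855 + 2723 = 9070
—
[de_sum: country = 'DE' AND balance < 32632]
acct=X29: ✗
acct=X28: ✗
acct=X41: ✗
acct=X69: ✗
acct=X21: ✗
acct=X31: ✗
acct=X37: ✓ → 3855
acct=X60: ✗
acct=X33: ✗
de_sum = 3855
—
[balance_sum2: balance > 31466]
acct=X29: ✗
acct=X28: ✗
acct=X41: ✓ → 3892
acct=X69: ✗
acct=X21: ✓ → 2742
acct=X31: ✓ → 2640
acct=X37: ✗
acct=X60: ✗
acct=X33: ✓ → 2237
balance_sum2 = 3892 + 2742 + 2640 + 2237 = 11511

balance_sum=9070, de_sum=3855, balance_sum2=11511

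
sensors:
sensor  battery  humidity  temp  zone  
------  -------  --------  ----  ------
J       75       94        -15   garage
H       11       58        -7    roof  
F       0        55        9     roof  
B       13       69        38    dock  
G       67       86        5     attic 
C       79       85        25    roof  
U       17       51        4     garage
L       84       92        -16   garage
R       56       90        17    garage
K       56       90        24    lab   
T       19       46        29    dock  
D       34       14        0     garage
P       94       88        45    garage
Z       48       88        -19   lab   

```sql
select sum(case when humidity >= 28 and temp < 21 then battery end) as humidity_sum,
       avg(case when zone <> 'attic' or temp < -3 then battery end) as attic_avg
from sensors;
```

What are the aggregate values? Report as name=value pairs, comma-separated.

humidity_sum=358, attic_avg=45.0769230769

[humidity_sum: humidity >= 28 and temp < 21]
sensor=J: ✓ → 75
sensor=H: ✓ → 11
sensor=F: ✓ → 0
sensor=B: ✗
sensor=G: ✓ → 67
sensor=C: ✗
sensor=U: ✓ → 17
sensor=L: ✓ → 84
sensor=R: ✓ → 56
sensor=K: ✗
sensor=T: ✗
sensor=D: ✗
sensor=P: ✗
sensor=Z: ✓ → 48
humidity_sum = 75 + 11 + 67 + 17 + 84 + 56 + 48 = 358
—
[attic_avg: zone <> 'attic' or temp < -3]
sensor=J: ✓ → 75
sensor=H: ✓ → 11
sensor=F: ✓ → 0
sensor=B: ✓ → 13
sensor=G: ✗
sensor=C: ✓ → 79
sensor=U: ✓ → 17
sensor=L: ✓ → 84
sensor=R: ✓ → 56
sensor=K: ✓ → 56
sensor=T: ✓ → 19
sensor=D: ✓ → 34
sensor=P: ✓ → 94
sensor=Z: ✓ → 48
attic_avg = (75 + 11 + 0 + 13 + 79 + 17 + 84 + 56 + 56 + 19 + 34 + 94 + 48) / 13 = 45.0769230769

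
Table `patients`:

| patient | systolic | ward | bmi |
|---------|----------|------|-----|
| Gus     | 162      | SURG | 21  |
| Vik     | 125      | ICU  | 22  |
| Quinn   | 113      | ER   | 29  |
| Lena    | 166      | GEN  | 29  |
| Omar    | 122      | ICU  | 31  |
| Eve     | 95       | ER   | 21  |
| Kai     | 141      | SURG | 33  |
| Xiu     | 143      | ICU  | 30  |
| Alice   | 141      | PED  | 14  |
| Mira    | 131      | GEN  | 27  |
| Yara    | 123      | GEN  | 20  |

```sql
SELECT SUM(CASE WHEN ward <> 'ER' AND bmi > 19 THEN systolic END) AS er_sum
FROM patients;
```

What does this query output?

patient=Gus: ✓ → 162
patient=Vik: ✓ → 125
patient=Quinn: ✗
patient=Lena: ✓ → 166
patient=Omar: ✓ → 122
patient=Eve: ✗
patient=Kai: ✓ → 141
patient=Xiu: ✓ → 143
patient=Alice: ✗
patient=Mira: ✓ → 131
patient=Yara: ✓ → 123
er_sum = 162 + 125 + 166 + 122 + 141 + 143 + 131 + 123 = 1113

1113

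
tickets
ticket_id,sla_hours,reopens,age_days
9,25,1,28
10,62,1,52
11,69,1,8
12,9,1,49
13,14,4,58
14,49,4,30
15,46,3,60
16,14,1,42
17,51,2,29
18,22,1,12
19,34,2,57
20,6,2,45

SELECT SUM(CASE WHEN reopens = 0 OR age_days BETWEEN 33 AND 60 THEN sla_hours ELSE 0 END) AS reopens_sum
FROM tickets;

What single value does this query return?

ticket_id=9: ✗
ticket_id=10: ✓ → 62
ticket_id=11: ✗
ticket_id=12: ✓ → 9
ticket_id=13: ✓ → 14
ticket_id=14: ✗
ticket_id=15: ✓ → 46
ticket_id=16: ✓ → 14
ticket_id=17: ✗
ticket_id=18: ✗
ticket_id=19: ✓ → 34
ticket_id=20: ✓ → 6
reopens_sum = 62 + 9 + 14 + 46 + 14 + 34 + 6 = 185

185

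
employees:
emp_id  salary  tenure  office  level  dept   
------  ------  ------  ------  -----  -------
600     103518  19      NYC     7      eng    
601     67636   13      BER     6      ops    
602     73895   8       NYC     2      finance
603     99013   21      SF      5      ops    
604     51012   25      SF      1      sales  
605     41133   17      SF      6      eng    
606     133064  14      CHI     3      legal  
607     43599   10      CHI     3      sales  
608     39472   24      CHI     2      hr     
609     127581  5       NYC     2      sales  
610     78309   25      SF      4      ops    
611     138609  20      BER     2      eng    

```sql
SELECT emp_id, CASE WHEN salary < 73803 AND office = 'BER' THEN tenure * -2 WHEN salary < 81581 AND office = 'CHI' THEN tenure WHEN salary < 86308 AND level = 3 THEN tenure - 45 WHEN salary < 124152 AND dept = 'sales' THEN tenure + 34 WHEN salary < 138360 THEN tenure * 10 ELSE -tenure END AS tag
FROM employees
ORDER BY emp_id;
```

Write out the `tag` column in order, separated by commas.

190, -26, 80, 210, 59, 170, 140, 10, 24, 50, 250, -20

emp_id=600: salary < 138360 → 190
emp_id=601: salary < 73803 AND office = 'BER' → -26
emp_id=602: salary < 138360 → 80
emp_id=603: salary < 138360 → 210
emp_id=604: salary < 124152 AND dept = 'sales' → 59
emp_id=605: salary < 138360 → 170
emp_id=606: salary < 138360 → 140
emp_id=607: salary < 81581 AND office = 'CHI' → 10
emp_id=608: salary < 81581 AND office = 'CHI' → 24
emp_id=609: salary < 138360 → 50
emp_id=610: salary < 138360 → 250
emp_id=611: ELSE → -20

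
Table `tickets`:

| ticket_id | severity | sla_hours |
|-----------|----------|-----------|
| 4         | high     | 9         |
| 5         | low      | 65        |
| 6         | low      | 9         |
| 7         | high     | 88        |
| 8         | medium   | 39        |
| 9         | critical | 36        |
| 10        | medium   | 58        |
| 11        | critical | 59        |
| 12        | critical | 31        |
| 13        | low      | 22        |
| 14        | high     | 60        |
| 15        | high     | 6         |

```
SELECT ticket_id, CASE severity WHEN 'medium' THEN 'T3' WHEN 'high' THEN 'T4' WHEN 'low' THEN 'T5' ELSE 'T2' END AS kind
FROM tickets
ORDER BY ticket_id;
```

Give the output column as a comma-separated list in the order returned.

ticket_id=4: severity='high' → T4
ticket_id=5: severity='low' → T5
ticket_id=6: severity='low' → T5
ticket_id=7: severity='high' → T4
ticket_id=8: severity='medium' → T3
ticket_id=9: ELSE → T2
ticket_id=10: severity='medium' → T3
ticket_id=11: ELSE → T2
ticket_id=12: ELSE → T2
ticket_id=13: severity='low' → T5
ticket_id=14: severity='high' → T4
ticket_id=15: severity='high' → T4

T4, T5, T5, T4, T3, T2, T3, T2, T2, T5, T4, T4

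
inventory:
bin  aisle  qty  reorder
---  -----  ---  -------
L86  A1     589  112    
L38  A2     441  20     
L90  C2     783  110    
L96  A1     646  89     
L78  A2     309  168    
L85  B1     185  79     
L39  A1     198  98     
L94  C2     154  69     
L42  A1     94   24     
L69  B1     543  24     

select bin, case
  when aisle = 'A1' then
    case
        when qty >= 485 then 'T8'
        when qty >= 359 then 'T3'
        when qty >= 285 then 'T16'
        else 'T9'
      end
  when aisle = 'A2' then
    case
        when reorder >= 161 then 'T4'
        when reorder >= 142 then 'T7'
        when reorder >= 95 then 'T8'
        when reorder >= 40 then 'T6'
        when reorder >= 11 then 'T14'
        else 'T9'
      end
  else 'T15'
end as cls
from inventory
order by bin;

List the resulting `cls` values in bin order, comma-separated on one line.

bin=L38: aisle='A2' → inner[reorder >= 11] → T14
bin=L39: aisle='A1' → inner[ELSE] → T9
bin=L42: aisle='A1' → inner[ELSE] → T9
bin=L69: aisle='B1' → outer ELSE → T15
bin=L78: aisle='A2' → inner[reorder >= 161] → T4
bin=L85: aisle='B1' → outer ELSE → T15
bin=L86: aisle='A1' → inner[qty >= 485] → T8
bin=L90: aisle='C2' → outer ELSE → T15
bin=L94: aisle='C2' → outer ELSE → T15
bin=L96: aisle='A1' → inner[qty >= 485] → T8

T14, T9, T9, T15, T4, T15, T8, T15, T15, T8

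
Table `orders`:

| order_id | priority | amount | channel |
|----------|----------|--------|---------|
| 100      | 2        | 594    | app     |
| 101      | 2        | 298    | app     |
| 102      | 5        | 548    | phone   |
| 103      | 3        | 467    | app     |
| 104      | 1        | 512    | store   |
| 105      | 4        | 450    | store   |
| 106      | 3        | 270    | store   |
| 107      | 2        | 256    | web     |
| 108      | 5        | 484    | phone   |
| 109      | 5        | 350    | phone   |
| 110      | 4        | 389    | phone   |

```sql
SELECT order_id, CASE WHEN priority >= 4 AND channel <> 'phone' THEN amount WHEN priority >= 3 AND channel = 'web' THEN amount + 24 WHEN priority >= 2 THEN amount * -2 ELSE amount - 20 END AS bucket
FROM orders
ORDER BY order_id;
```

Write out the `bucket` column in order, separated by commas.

-1188, -596, -1096, -934, 492, 450, -540, -512, -968, -700, -778

order_id=100: priority >= 2 → -1188
order_id=101: priority >= 2 → -596
order_id=102: priority >= 2 → -1096
order_id=103: priority >= 2 → -934
order_id=104: ELSE → 492
order_id=105: priority >= 4 AND channel <> 'phone' → 450
order_id=106: priority >= 2 → -540
order_id=107: priority >= 2 → -512
order_id=108: priority >= 2 → -968
order_id=109: priority >= 2 → -700
order_id=110: priority >= 2 → -778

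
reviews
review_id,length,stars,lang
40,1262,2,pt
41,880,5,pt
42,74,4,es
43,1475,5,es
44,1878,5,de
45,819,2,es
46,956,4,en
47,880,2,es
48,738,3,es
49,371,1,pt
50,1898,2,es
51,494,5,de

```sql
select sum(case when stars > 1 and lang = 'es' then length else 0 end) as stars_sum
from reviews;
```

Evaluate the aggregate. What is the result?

review_id=40: ✗
review_id=41: ✗
review_id=42: ✓ → 74
review_id=43: ✓ → 1475
review_id=44: ✗
review_id=45: ✓ → 819
review_id=46: ✗
review_id=47: ✓ → 880
review_id=48: ✓ → 738
review_id=49: ✗
review_id=50: ✓ → 1898
review_id=51: ✗
stars_sum = 74 + 1475 + 819 + 880 + 738 + 1898 = 5884

5884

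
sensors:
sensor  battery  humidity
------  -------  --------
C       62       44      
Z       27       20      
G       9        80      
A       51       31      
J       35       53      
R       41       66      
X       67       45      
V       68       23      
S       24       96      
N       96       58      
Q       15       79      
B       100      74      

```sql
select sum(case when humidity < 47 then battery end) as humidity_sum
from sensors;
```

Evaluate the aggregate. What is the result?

275

sensor=C: ✓ → 62
sensor=Z: ✓ → 27
sensor=G: ✗
sensor=A: ✓ → 51
sensor=J: ✗
sensor=R: ✗
sensor=X: ✓ → 67
sensor=V: ✓ → 68
sensor=S: ✗
sensor=N: ✗
sensor=Q: ✗
sensor=B: ✗
humidity_sum = 62 + 27 + 51 + 67 + 68 = 275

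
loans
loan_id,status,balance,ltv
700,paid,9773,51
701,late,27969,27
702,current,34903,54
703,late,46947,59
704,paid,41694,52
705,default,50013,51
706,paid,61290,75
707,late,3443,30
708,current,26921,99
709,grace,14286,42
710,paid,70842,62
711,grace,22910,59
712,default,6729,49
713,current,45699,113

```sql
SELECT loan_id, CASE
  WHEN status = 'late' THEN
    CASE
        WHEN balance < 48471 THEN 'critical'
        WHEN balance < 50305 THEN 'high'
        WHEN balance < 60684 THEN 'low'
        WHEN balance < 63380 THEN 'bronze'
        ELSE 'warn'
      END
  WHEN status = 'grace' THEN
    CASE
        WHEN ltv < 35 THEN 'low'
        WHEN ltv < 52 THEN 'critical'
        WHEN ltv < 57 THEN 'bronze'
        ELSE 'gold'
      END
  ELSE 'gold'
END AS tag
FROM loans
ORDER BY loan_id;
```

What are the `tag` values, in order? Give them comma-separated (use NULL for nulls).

loan_id=700: status='paid' → outer ELSE → gold
loan_id=701: status='late' → inner[balance < 48471] → critical
loan_id=702: status='current' → outer ELSE → gold
loan_id=703: status='late' → inner[balance < 48471] → critical
loan_id=704: status='paid' → outer ELSE → gold
loan_id=705: status='default' → outer ELSE → gold
loan_id=706: status='paid' → outer ELSE → gold
loan_id=707: status='late' → inner[balance < 48471] → critical
loan_id=708: status='current' → outer ELSE → gold
loan_id=709: status='grace' → inner[ltv < 52] → critical
loan_id=710: status='paid' → outer ELSE → gold
loan_id=711: status='grace' → inner[ELSE] → gold
loan_id=712: status='default' → outer ELSE → gold
loan_id=713: status='current' → outer ELSE → gold

gold, critical, gold, critical, gold, gold, gold, critical, gold, critical, gold, gold, gold, gold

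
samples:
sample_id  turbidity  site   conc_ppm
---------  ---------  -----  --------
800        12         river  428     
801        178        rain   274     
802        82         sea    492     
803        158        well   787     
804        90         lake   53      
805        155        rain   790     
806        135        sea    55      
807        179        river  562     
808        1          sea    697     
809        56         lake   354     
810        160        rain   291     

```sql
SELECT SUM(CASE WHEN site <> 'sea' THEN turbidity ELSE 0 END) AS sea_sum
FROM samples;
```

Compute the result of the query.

sample_id=800: ✓ → 12
sample_id=801: ✓ → 178
sample_id=802: ✗
sample_id=803: ✓ → 158
sample_id=804: ✓ → 90
sample_id=805: ✓ → 155
sample_id=806: ✗
sample_id=807: ✓ → 179
sample_id=808: ✗
sample_id=809: ✓ → 56
sample_id=810: ✓ → 160
sea_sum = 12 + 178 + 158 + 90 + 155 + 179 + 56 + 160 = 988

988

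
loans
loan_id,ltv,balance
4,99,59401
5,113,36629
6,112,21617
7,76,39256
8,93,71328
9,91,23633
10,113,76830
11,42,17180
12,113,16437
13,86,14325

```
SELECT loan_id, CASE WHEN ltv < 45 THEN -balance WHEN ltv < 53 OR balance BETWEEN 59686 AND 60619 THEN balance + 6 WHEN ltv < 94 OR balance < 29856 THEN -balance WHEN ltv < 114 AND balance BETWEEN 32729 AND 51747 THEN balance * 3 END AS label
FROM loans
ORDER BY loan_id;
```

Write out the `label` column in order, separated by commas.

loan_id=4: (no match → NULL) → NULL
loan_id=5: ltv < 114 AND balance BETWEEN 32729 AND 51747 → 109887
loan_id=6: ltv < 94 OR balance < 29856 → -21617
loan_id=7: ltv < 94 OR balance < 29856 → -39256
loan_id=8: ltv < 94 OR balance < 29856 → -71328
loan_id=9: ltv < 94 OR balance < 29856 → -23633
loan_id=10: (no match → NULL) → NULL
loan_id=11: ltv < 45 → -17180
loan_id=12: ltv < 94 OR balance < 29856 → -16437
loan_id=13: ltv < 94 OR balance < 29856 → -14325

NULL, 109887, -21617, -39256, -71328, -23633, NULL, -17180, -16437, -14325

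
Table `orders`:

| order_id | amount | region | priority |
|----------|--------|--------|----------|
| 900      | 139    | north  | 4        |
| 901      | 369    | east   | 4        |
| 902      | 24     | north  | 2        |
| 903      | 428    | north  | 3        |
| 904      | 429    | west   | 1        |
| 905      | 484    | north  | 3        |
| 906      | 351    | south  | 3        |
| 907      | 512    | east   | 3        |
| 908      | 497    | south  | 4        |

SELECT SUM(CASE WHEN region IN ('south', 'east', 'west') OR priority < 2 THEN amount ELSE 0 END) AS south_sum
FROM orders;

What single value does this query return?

2158

order_id=900: ✗
order_id=901: ✓ → 369
order_id=902: ✗
order_id=903: ✗
order_id=904: ✓ → 429
order_id=905: ✗
order_id=906: ✓ → 351
order_id=907: ✓ → 512
order_id=908: ✓ → 497
south_sum = 369 + 429 + 351 + 512 + 497 = 2158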